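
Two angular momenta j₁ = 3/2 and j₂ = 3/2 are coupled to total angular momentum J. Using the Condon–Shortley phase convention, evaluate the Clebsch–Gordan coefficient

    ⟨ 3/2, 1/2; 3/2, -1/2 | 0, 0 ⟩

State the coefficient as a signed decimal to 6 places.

j₁+j₂−J=3  J+j₁−j₂=0  J−j₁+j₂=0  j₁+j₂+J+1=4
(j₁±m₁, j₂±m₂, J±M) = (2,1,1,2,0,0)
P² = 1
sum k=1..1:
  [1] −1/2 = -1/2
S = -1/2
C² = P²·S² = 1/4 ; C = -0.500000

-0.500000  (= −√(1/4))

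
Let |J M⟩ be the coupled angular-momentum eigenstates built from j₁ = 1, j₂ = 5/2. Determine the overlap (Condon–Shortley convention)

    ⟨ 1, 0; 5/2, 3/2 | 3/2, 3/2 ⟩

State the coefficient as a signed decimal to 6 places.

−√(4/15) = -0.516398

√[4·2!0!3!/6! · 1!1!4!1!3!0!] = √(48/5)
  +(−1)^1/∏(1,1,0,3,0,0)! = -1/6  (running -1/6)
⟨..|..⟩ = √(48/5)·(-1/6) = -0.516398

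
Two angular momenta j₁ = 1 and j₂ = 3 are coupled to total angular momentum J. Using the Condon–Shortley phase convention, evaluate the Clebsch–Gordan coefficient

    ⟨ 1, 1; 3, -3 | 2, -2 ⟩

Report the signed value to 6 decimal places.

triangle: 2!×0!×4!/7! = 48/5040
(j±m)!: 2!×0!×0!×6!×0!×4! = 34560
prefactor² = (2J+1)×Δ×N² = 11520/7
  k=0: +1/(0!×2!×0!×0!×0!×4!) = 1/48
Σ = 1/48  ⇒  CG² = 11520/7×1/48² = 5/7
CG = +√(5/7) = +0.845154

+√(5/7) = +0.845154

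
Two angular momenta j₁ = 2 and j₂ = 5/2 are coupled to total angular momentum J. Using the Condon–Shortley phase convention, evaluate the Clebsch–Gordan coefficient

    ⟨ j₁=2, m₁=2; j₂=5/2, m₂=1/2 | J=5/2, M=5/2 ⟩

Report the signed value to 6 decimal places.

+√(3/14) = +0.462910

j₁+j₂−J=2  J+j₁−j₂=2  J−j₁+j₂=3  j₁+j₂+J+1=8
(j₁±m₁, j₂±m₂, J±M) = (4,0,3,2,5,0)
P² = 864/7
sum k=0..0:
  [0] +1/24 = 1/24
S = 1/24
C² = P²·S² = 3/14 ; C = +0.462910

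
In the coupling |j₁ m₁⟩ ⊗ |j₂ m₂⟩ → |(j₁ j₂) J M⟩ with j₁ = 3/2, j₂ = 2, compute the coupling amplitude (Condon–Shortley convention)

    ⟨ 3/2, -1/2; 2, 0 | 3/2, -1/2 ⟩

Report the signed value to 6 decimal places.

−√(1/5) = -0.447214

triangle: 2!*1!*2!/6! = 4/720
(j±m)!: 1!*2!*2!*2!*1!*2! = 16
prefactor² = (2J+1)*Δ*N² = 16/45
  k=1: −1/(1!*1!*1!*1!*0!*1!) = -1
  k=2: +1/(2!*0!*0!*0!*1!*2!) = 1/4
Σ = -3/4  ⇒  CG² = 16/45*(-3/4)² = 1/5
CG = −√(1/5) = -0.447214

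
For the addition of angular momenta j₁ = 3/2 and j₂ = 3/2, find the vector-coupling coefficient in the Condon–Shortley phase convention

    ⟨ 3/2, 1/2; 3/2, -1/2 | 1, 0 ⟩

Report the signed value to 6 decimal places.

√[3·2!1!1!/5! · 2!1!1!2!1!1!] = √(1/5)
  +(−1)^0/∏(0,2,1,1,0,0)! = 1/2  (running 1/2)
  +(−1)^1/∏(1,1,0,0,1,1)! = -1  (running -1/2)
⟨..|..⟩ = √(1/5)·(-1/2) = -0.223607

-0.223607  (= −√(1/20))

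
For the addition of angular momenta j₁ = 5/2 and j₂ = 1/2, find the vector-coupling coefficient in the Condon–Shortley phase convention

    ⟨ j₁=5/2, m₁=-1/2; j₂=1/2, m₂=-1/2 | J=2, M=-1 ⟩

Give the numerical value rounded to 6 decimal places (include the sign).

+√(1/3) ≈ +0.577350

j₁+j₂−J=1  J+j₁−j₂=4  J−j₁+j₂=0  j₁+j₂+J+1=6
(j₁±m₁, j₂±m₂, J±M) = (2,3,0,1,1,3)
P² = 12
sum k=0..0:
  [0] +1/6 = 1/6
S = 1/6
C² = P²·S² = 1/3 ; C = +0.577350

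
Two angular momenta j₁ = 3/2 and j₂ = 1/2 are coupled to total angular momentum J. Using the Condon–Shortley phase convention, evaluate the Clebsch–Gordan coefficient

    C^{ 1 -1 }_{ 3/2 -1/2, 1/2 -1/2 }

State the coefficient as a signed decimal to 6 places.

+0.500000

triangle: 1!·2!·0!/4! = 2/24
(j±m)!: 1!·2!·0!·1!·0!·2! = 4
prefactor² = (2J+1)·Δ·N² = 1
  k=0: +1/(0!·1!·2!·0!·0!·0!) = 1/2
Σ = 1/2  ⇒  CG² = 1·1/2² = 1/4
CG = +√(1/4) = +0.500000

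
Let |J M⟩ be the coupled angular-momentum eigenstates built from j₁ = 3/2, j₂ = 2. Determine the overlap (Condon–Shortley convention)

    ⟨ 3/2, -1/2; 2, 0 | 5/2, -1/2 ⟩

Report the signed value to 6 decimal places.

j₁+j₂−J=1  J+j₁−j₂=2  J−j₁+j₂=3  j₁+j₂+J+1=7
(j₁±m₁, j₂±m₂, J±M) = (1,2,2,2,2,3)
P² = 48/35
sum k=0..1:
  [0] +1/4 = 1/4
  [1] −1/2 = -1/2
S = -1/4
C² = P²·S² = 3/35 ; C = -0.292770

−√(3/35) ≈ -0.292770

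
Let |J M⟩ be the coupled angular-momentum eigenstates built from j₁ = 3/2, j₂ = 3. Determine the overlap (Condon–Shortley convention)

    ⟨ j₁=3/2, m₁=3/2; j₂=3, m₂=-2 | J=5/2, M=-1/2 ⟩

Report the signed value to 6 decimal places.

+0.654654

√[6·2!1!4!/8! · 3!0!1!5!2!3!] = √(432/7)
  +(−1)^0/∏(0,2,0,1,1,3)! = 1/12  (running 1/12)
⟨..|..⟩ = √(432/7)·(1/12) = +0.654654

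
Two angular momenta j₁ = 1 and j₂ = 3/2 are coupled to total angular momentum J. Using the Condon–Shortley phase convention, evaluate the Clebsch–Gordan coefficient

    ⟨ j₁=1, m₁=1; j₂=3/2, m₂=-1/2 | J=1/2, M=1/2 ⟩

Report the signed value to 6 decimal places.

triangle: 2!×0!×1!/4! = 2/24
(j±m)!: 2!×0!×1!×2!×1!×0! = 4
prefactor² = (2J+1)×Δ×N² = 2/3
  k=0: +1/(0!×2!×0!×1!×0!×0!) = 1/2
Σ = 1/2  ⇒  CG² = 2/3×1/2² = 1/6
CG = +√(1/6) = +0.408248

+√(1/6) = +0.408248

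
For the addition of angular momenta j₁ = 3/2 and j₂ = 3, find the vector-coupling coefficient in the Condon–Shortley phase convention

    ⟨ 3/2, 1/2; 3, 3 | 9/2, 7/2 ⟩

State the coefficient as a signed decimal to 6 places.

+0.577350  (= +√(1/3))

triangle: 0!*3!*6!/10! = 4320/3628800
(j±m)!: 2!*1!*6!*0!*8!*1! = 58060800
prefactor² = (2J+1)*Δ*N² = 691200
  k=0: +1/(0!*0!*1!*6!*2!*0!) = 1/1440
Σ = 1/1440  ⇒  CG² = 691200*1/1440² = 1/3
CG = +√(1/3) = +0.577350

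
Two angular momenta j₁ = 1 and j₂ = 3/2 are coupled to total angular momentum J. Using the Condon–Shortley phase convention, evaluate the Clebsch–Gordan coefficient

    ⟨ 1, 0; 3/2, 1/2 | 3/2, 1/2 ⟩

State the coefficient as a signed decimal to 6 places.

j₁+j₂−J=1  J+j₁−j₂=1  J−j₁+j₂=2  j₁+j₂+J+1=5
(j₁±m₁, j₂±m₂, J±M) = (1,1,2,1,2,1)
P² = 4/15
sum k=0..1:
  [0] +1/2 = 1/2
  [1] −1/1 = -1
S = -1/2
C² = P²·S² = 1/15 ; C = -0.258199

−√(1/15) ≈ -0.258199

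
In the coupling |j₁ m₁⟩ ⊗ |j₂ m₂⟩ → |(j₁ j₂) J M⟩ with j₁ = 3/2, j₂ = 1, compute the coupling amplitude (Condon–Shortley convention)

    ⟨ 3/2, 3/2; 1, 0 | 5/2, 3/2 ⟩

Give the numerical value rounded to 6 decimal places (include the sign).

+0.632456

√[6·0!3!2!/6! · 3!0!1!1!4!1!] = √(72/5)
  +(−1)^0/∏(0,0,0,1,3,1)! = 1/6  (running 1/6)
⟨..|..⟩ = √(72/5)·(1/6) = +0.632456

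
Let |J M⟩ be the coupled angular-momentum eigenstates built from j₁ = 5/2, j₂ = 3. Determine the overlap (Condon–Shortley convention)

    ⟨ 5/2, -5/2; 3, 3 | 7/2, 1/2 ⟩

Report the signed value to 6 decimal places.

triangle: 2!·3!·4!/10! = 288/3628800
(j±m)!: 0!·5!·6!·0!·4!·3! = 12441600
prefactor² = (2J+1)·Δ·N² = 55296/7
  k=2: +1/(2!·0!·3!·4!·0!·0!) = 1/288
Σ = 1/288  ⇒  CG² = 55296/7·1/288² = 2/21
CG = +√(2/21) = +0.308607

+√(2/21) = +0.308607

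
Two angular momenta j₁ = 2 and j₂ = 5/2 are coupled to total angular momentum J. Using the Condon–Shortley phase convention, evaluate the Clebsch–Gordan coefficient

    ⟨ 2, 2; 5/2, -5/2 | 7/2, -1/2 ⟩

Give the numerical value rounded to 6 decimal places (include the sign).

+0.251976  (= +√(4/63))

j₁+j₂−J=1  J+j₁−j₂=3  J−j₁+j₂=4  j₁+j₂+J+1=9
(j₁±m₁, j₂±m₂, J±M) = (4,0,0,5,3,4)
P² = 9216/7
sum k=0..0:
  [0] +1/144 = 1/144
S = 1/144
C² = P²·S² = 4/63 ; C = +0.251976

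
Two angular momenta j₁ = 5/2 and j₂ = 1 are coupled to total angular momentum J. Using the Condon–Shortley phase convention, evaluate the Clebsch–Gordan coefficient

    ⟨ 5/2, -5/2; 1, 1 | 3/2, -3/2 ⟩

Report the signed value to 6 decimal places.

+0.816497

j₁+j₂−J=2  J+j₁−j₂=3  J−j₁+j₂=0  j₁+j₂+J+1=6
(j₁±m₁, j₂±m₂, J±M) = (0,5,2,0,0,3)
P² = 96
sum k=2..2:
  [2] +1/12 = 1/12
S = 1/12
C² = P²·S² = 2/3 ; C = +0.816497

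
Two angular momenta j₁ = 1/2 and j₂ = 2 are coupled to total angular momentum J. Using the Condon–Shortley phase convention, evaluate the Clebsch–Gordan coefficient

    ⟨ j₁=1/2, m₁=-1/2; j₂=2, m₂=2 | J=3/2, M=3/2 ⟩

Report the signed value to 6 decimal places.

j₁+j₂−J=1  J+j₁−j₂=0  J−j₁+j₂=3  j₁+j₂+J+1=5
(j₁±m₁, j₂±m₂, J±M) = (0,1,4,0,3,0)
P² = 144/5
sum k=1..1:
  [1] −1/6 = -1/6
S = -1/6
C² = P²·S² = 4/5 ; C = -0.894427

−√(4/5) ≈ -0.894427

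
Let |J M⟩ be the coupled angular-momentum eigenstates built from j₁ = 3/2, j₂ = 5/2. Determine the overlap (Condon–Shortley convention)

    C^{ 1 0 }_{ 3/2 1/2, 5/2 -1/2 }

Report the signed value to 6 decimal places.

-0.547723

√[3·3!0!2!/6! · 2!1!2!3!1!1!] = √(6/5)
  +(−1)^1/∏(1,2,0,1,0,1)! = -1/2  (running -1/2)
⟨..|..⟩ = √(6/5)·(-1/2) = -0.547723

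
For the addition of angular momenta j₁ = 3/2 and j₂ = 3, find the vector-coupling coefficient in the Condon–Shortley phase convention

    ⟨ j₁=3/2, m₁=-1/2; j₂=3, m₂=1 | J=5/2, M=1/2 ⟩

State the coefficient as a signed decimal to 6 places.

−√(1/70) = -0.119523

√[6·2!1!4!/8! · 1!2!4!2!3!2!] = √(288/35)
  +(−1)^1/∏(1,1,1,3,0,1)! = -1/6  (running -1/6)
  +(−1)^2/∏(2,0,0,2,1,2)! = 1/8  (running -1/24)
⟨..|..⟩ = √(288/35)·(-1/24) = -0.119523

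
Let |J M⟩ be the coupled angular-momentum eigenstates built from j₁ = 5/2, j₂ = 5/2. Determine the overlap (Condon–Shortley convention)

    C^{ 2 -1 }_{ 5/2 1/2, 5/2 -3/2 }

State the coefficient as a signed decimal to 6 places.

-0.377964

triangle: 3!·2!·2!/8! = 24/40320
(j±m)!: 3!·2!·1!·4!·1!·3! = 1728
prefactor² = (2J+1)·Δ·N² = 36/7
  k=0: +1/(0!·3!·2!·1!·0!·1!) = 1/12
  k=1: −1/(1!·2!·1!·0!·1!·2!) = -1/4
Σ = -1/6  ⇒  CG² = 36/7·(-1/6)² = 1/7
CG = −√(1/7) = -0.377964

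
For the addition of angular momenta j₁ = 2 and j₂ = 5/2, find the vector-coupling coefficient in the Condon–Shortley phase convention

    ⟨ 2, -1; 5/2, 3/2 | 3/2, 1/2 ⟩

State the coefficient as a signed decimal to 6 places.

+√(2/105) = +0.138013

j₁+j₂−J=3  J+j₁−j₂=1  J−j₁+j₂=2  j₁+j₂+J+1=7
(j₁±m₁, j₂±m₂, J±M) = (1,3,4,1,2,1)
P² = 96/35
sum k=2..3:
  [2] +1/4 = 1/4
  [3] −1/6 = -1/6
S = 1/12
C² = P²·S² = 2/105 ; C = +0.138013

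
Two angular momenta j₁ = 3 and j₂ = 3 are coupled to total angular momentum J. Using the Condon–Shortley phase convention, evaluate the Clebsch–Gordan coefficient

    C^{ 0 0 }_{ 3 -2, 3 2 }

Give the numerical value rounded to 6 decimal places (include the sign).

triangle: 6!*0!*0!/7! = 720/5040
(j±m)!: 1!*5!*5!*1!*0!*0! = 14400
prefactor² = (2J+1)*Δ*N² = 14400/7
  k=5: −1/(5!*1!*0!*0!*0!*0!) = -1/120
Σ = -1/120  ⇒  CG² = 14400/7*(-1/120)² = 1/7
CG = −√(1/7) = -0.377964

-0.377964  (= −√(1/7))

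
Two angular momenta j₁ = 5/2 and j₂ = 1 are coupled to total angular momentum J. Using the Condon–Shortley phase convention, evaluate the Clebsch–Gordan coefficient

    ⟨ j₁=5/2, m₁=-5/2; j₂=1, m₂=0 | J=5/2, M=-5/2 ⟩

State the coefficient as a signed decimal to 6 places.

√[6·1!4!1!/7! · 0!5!1!1!0!5!] = √(2880/7)
  +(−1)^1/∏(1,0,4,0,0,1)! = -1/24  (running -1/24)
⟨..|..⟩ = √(2880/7)·(-1/24) = -0.845154

−√(5/7) = -0.845154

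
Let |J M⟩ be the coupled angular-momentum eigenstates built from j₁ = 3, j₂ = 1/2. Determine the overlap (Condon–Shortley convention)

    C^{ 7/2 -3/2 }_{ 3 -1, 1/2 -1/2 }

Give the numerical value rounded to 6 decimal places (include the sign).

√[8·0!6!1!/8! · 2!4!0!1!2!5!] = √(11520/7)
  +(−1)^0/∏(0,0,4,0,2,1)! = 1/48  (running 1/48)
⟨..|..⟩ = √(11520/7)·(1/48) = +0.845154

+0.845154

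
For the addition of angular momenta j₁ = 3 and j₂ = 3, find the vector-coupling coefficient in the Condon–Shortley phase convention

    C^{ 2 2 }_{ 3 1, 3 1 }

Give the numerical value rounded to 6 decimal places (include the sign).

j₁+j₂−J=4  J+j₁−j₂=2  J−j₁+j₂=2  j₁+j₂+J+1=9
(j₁±m₁, j₂±m₂, J±M) = (4,2,4,2,4,0)
P² = 512/7
sum k=2..2:
  [2] +1/16 = 1/16
S = 1/16
C² = P²·S² = 2/7 ; C = +0.534522

+√(2/7) = +0.534522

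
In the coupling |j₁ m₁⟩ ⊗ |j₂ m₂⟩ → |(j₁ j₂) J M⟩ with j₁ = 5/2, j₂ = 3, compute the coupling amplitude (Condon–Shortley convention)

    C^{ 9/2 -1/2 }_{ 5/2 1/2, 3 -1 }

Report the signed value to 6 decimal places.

+√(160/693) ≈ +0.480500

j₁+j₂−J=1  J+j₁−j₂=4  J−j₁+j₂=5  j₁+j₂+J+1=11
(j₁±m₁, j₂±m₂, J±M) = (3,2,2,4,4,5)
P² = 92160/77
sum k=0..1:
  [0] +1/48 = 1/48
  [1] −1/144 = -1/144
S = 1/72
C² = P²·S² = 160/693 ; C = +0.480500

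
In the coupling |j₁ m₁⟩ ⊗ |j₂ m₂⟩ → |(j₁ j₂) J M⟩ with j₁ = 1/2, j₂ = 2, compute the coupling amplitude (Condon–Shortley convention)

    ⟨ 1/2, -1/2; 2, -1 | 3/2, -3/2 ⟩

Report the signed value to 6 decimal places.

triangle: 1!×0!×3!/5! = 6/120
(j±m)!: 0!×1!×1!×3!×0!×3! = 36
prefactor² = (2J+1)×Δ×N² = 36/5
  k=1: −1/(1!×0!×0!×0!×0!×3!) = -1/6
Σ = -1/6  ⇒  CG² = 36/5×(-1/6)² = 1/5
CG = −√(1/5) = -0.447214

−√(1/5) ≈ -0.447214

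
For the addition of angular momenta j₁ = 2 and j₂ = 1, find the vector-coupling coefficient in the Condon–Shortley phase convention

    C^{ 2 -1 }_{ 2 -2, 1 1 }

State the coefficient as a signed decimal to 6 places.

triangle: 1!*3!*1!/6! = 6/720
(j±m)!: 0!*4!*2!*0!*1!*3! = 288
prefactor² = (2J+1)*Δ*N² = 12
  k=1: −1/(1!*0!*3!*1!*0!*0!) = -1/6
Σ = -1/6  ⇒  CG² = 12*(-1/6)² = 1/3
CG = −√(1/3) = -0.577350

-0.577350  (= −√(1/3))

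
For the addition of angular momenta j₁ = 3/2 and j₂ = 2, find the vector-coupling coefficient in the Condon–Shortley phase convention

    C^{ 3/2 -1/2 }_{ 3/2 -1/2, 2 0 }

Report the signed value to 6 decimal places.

√[4·2!1!2!/6! · 1!2!2!2!1!2!] = √(16/45)
  +(−1)^1/∏(1,1,1,1,0,1)! = -1  (running -1)
  +(−1)^2/∏(2,0,0,0,1,2)! = 1/4  (running -3/4)
⟨..|..⟩ = √(16/45)·(-3/4) = -0.447214

−√(1/5) ≈ -0.447214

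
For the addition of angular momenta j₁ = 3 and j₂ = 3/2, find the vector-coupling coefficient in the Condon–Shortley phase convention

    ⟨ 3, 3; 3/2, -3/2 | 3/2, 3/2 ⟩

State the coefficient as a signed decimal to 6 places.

+0.755929  (= +√(4/7))

j₁+j₂−J=3  J+j₁−j₂=3  J−j₁+j₂=0  j₁+j₂+J+1=7
(j₁±m₁, j₂±m₂, J±M) = (6,0,0,3,3,0)
P² = 5184/7
sum k=0..0:
  [0] +1/36 = 1/36
S = 1/36
C² = P²·S² = 4/7 ; C = +0.755929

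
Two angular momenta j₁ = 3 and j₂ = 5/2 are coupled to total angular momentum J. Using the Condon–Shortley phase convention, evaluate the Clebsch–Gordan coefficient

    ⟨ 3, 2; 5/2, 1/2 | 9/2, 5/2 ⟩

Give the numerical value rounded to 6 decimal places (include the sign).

triangle: 1!·5!·4!/11! = 2880/39916800
(j±m)!: 5!·1!·3!·2!·7!·2! = 14515200
prefactor² = (2J+1)·Δ·N² = 115200/11
  k=0: +1/(0!·1!·1!·3!·4!·1!) = 1/144
  k=1: −1/(1!·0!·0!·2!·5!·2!) = -1/480
Σ = 7/1440  ⇒  CG² = 115200/11·7/1440² = 49/198
CG = +√(49/198) = +0.497468

+√(49/198) = +0.497468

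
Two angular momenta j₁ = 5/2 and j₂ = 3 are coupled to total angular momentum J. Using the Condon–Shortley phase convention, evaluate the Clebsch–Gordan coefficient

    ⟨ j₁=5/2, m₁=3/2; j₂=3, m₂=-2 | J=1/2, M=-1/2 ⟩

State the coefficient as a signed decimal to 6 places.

-0.487950  (= −√(5/21))

triangle: 5!×0!×1!/7! = 120/5040
(j±m)!: 4!×1!×1!×5!×0!×1! = 2880
prefactor² = (2J+1)×Δ×N² = 960/7
  k=1: −1/(1!×4!×0!×0!×0!×1!) = -1/24
Σ = -1/24  ⇒  CG² = 960/7×(-1/24)² = 5/21
CG = −√(5/21) = -0.487950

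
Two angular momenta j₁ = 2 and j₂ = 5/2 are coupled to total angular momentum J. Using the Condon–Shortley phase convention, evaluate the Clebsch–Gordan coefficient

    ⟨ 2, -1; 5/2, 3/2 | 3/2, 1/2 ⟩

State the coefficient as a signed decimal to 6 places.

√[4·3!1!2!/7! · 1!3!4!1!2!1!] = √(96/35)
  +(−1)^2/∏(2,1,1,2,0,0)! = 1/4  (running 1/4)
  +(−1)^3/∏(3,0,0,1,1,1)! = -1/6  (running 1/12)
⟨..|..⟩ = √(96/35)·(1/12) = +0.138013

+0.138013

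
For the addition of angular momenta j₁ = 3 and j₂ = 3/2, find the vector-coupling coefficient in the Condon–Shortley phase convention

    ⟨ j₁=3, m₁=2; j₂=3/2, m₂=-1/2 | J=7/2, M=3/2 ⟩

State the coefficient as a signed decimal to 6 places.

√[8·1!5!2!/9! · 5!1!1!2!5!2!] = √(6400/21)
  +(−1)^0/∏(0,1,1,1,4,1)! = 1/24  (running 1/24)
  +(−1)^1/∏(1,0,0,0,5,2)! = -1/240  (running 3/80)
⟨..|..⟩ = √(6400/21)·(3/80) = +0.654654

+√(3/7) ≈ +0.654654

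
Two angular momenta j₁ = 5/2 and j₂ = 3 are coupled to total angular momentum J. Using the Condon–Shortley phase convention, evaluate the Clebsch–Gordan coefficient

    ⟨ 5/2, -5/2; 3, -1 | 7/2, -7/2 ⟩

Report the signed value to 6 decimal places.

triangle: 2!*3!*4!/10! = 288/3628800
(j±m)!: 0!*5!*2!*4!*0!*7! = 29030400
prefactor² = (2J+1)*Δ*N² = 18432
  k=2: +1/(2!*0!*3!*0!*0!*4!) = 1/288
Σ = 1/288  ⇒  CG² = 18432*1/288² = 2/9
CG = +√(2/9) = +0.471405

+√(2/9) = +0.471405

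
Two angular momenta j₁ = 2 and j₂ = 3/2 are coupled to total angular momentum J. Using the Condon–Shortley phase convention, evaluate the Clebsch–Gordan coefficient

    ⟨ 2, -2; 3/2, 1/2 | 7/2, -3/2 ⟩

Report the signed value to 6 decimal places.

√[8·0!4!3!/8! · 0!4!2!1!2!5!] = √(2304/7)
  +(−1)^0/∏(0,0,4,2,0,1)! = 1/48  (running 1/48)
⟨..|..⟩ = √(2304/7)·(1/48) = +0.377964

+0.377964  (= +√(1/7))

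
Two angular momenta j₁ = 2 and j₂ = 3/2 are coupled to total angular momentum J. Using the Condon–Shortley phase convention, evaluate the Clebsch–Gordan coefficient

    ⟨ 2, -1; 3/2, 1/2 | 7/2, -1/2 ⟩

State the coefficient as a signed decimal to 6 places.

+√(12/35) ≈ +0.585540

triangle: 0!·4!·3!/8! = 144/40320
(j±m)!: 1!·3!·2!·1!·3!·4! = 1728
prefactor² = (2J+1)·Δ·N² = 1728/35
  k=0: +1/(0!·0!·3!·2!·1!·1!) = 1/12
Σ = 1/12  ⇒  CG² = 1728/35·1/12² = 12/35
CG = +√(12/35) = +0.585540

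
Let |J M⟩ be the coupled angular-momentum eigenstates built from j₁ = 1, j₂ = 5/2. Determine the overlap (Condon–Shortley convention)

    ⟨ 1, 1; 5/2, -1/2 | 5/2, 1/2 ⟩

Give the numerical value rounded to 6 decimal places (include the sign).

triangle: 1!×1!×4!/7! = 24/5040
(j±m)!: 2!×0!×2!×3!×3!×2! = 288
prefactor² = (2J+1)×Δ×N² = 288/35
  k=0: +1/(0!×1!×0!×2!×1!×2!) = 1/4
Σ = 1/4  ⇒  CG² = 288/35×1/4² = 18/35
CG = +√(18/35) = +0.717137

+√(18/35) = +0.717137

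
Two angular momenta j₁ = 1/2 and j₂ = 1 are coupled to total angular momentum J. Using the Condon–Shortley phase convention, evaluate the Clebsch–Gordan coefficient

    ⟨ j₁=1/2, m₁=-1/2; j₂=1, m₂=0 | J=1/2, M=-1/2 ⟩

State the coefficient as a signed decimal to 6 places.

-0.577350  (= −√(1/3))

triangle: 1!×0!×1!/3! = 1/6
(j±m)!: 0!×1!×1!×1!×0!×1! = 1
prefactor² = (2J+1)×Δ×N² = 1/3
  k=1: −1/(1!×0!×0!×0!×0!×1!) = -1
Σ = -1  ⇒  CG² = 1/3×(-1)² = 1/3
CG = −√(1/3) = -0.577350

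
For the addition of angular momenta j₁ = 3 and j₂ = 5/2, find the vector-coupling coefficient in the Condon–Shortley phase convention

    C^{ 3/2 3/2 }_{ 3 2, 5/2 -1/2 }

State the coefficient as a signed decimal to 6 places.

−√(2/7) = -0.534522

j₁+j₂−J=4  J+j₁−j₂=2  J−j₁+j₂=1  j₁+j₂+J+1=8
(j₁±m₁, j₂±m₂, J±M) = (5,1,2,3,3,0)
P² = 288/7
sum k=1..1:
  [1] −1/12 = -1/12
S = -1/12
C² = P²·S² = 2/7 ; C = -0.534522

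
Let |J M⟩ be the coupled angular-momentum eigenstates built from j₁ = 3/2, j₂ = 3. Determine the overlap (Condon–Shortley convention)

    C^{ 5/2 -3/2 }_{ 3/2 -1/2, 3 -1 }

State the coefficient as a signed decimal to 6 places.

-0.591608  (= −√(7/20))

√[6·2!1!4!/8! · 1!2!2!4!1!4!] = √(576/35)
  +(−1)^1/∏(1,1,1,1,0,3)! = -1/6  (running -1/6)
  +(−1)^2/∏(2,0,0,0,1,4)! = 1/48  (running -7/48)
⟨..|..⟩ = √(576/35)·(-7/48) = -0.591608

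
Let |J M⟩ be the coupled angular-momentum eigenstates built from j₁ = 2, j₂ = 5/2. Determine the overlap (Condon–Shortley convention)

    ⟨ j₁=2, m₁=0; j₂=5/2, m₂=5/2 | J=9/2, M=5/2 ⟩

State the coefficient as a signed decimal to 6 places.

√[10·0!4!5!/10! · 2!2!5!0!7!2!] = √(38400)
  +(−1)^0/∏(0,0,2,5,2,0)! = 1/480  (running 1/480)
⟨..|..⟩ = √(38400)·(1/480) = +0.408248

+0.408248  (= +√(1/6))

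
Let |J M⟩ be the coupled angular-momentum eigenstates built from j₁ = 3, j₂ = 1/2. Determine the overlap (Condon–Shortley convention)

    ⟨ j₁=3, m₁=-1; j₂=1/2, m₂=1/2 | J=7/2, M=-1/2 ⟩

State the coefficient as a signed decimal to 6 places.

j₁+j₂−J=0  J+j₁−j₂=6  J−j₁+j₂=1  j₁+j₂+J+1=8
(j₁±m₁, j₂±m₂, J±M) = (2,4,1,0,3,4)
P² = 6912/7
sum k=0..0:
  [0] +1/48 = 1/48
S = 1/48
C² = P²·S² = 3/7 ; C = +0.654654

+0.654654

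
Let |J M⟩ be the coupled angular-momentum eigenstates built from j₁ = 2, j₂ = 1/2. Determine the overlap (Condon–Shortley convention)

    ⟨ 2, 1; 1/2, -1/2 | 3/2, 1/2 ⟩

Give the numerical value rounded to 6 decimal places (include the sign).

j₁+j₂−J=1  J+j₁−j₂=3  J−j₁+j₂=0  j₁+j₂+J+1=5
(j₁±m₁, j₂±m₂, J±M) = (3,1,0,1,2,1)
P² = 12/5
sum k=0..0:
  [0] +1/2 = 1/2
S = 1/2
C² = P²·S² = 3/5 ; C = +0.774597

+0.774597  (= +√(3/5))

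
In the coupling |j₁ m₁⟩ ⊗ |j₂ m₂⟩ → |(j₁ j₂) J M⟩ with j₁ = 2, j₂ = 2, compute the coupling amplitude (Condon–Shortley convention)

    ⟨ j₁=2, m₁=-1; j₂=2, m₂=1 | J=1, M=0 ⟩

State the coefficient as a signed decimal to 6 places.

√[3·3!1!1!/6! · 1!3!3!1!1!1!] = √(9/10)
  +(−1)^2/∏(2,1,1,1,0,0)! = 1/2  (running 1/2)
  +(−1)^3/∏(3,0,0,0,1,1)! = -1/6  (running 1/3)
⟨..|..⟩ = √(9/10)·(1/3) = +0.316228

+√(1/10) = +0.316228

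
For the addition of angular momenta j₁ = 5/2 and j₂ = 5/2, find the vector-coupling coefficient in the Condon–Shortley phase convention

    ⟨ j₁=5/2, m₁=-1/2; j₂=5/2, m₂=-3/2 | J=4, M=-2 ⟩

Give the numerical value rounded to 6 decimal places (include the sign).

√[9·1!4!4!/10! · 2!3!1!4!2!6!] = √(20736/35)
  +(−1)^0/∏(0,1,3,1,1,3)! = 1/36  (running 1/36)
  +(−1)^1/∏(1,0,2,0,2,4)! = -1/96  (running 5/288)
⟨..|..⟩ = √(20736/35)·(5/288) = +0.422577

+√(5/28) = +0.422577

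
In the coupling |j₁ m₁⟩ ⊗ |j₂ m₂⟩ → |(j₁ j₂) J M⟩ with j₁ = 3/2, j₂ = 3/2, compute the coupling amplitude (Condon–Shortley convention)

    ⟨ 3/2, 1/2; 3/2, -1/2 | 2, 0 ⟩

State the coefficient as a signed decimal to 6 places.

√[5·1!2!2!/6! · 2!1!1!2!2!2!] = √(4/9)
  +(−1)^0/∏(0,1,1,1,1,1)! = 1  (running 1)
  +(−1)^1/∏(1,0,0,0,2,2)! = -1/4  (running 3/4)
⟨..|..⟩ = √(4/9)·(3/4) = +0.500000

+0.500000  (= +√(1/4))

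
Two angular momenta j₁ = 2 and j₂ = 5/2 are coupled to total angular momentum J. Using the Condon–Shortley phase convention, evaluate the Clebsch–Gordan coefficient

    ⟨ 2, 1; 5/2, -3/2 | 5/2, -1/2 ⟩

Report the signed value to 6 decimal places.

j₁+j₂−J=2  J+j₁−j₂=2  J−j₁+j₂=3  j₁+j₂+J+1=8
(j₁±m₁, j₂±m₂, J±M) = (3,1,1,4,2,3)
P² = 216/35
sum k=0..1:
  [0] +1/4 = 1/4
  [1] −1/12 = -1/12
S = 1/6
C² = P²·S² = 6/35 ; C = +0.414039

+0.414039  (= +√(6/35))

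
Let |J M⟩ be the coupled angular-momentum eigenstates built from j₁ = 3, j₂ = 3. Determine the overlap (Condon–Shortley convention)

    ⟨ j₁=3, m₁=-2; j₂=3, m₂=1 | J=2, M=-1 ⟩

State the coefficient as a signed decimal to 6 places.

√[5·4!2!2!/9! · 1!5!4!2!1!3!] = √(320/7)
  +(−1)^3/∏(3,1,2,1,0,1)! = -1/12  (running -1/12)
  +(−1)^4/∏(4,0,1,0,1,2)! = 1/48  (running -1/16)
⟨..|..⟩ = √(320/7)·(-1/16) = -0.422577

-0.422577  (= −√(5/28))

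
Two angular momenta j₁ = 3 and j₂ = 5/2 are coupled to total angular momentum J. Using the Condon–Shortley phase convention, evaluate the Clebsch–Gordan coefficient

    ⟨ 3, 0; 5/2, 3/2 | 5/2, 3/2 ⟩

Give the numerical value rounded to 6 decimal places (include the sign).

triangle: 3!·3!·2!/9! = 72/362880
(j±m)!: 3!·3!·4!·1!·4!·1! = 20736
prefactor² = (2J+1)·Δ·N² = 864/35
  k=2: +1/(2!·1!·1!·2!·2!·0!) = 1/8
  k=3: −1/(3!·0!·0!·1!·3!·1!) = -1/36
Σ = 7/72  ⇒  CG² = 864/35·7/72² = 7/30
CG = +√(7/30) = +0.483046

+√(7/30) = +0.483046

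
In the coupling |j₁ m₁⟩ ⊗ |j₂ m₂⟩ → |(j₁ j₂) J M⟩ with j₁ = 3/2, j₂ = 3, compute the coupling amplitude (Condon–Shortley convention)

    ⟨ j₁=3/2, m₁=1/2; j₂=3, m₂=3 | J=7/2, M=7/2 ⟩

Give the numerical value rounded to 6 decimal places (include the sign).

−√(2/3) = -0.816497

triangle: 1!·2!·5!/9! = 240/362880
(j±m)!: 2!·1!·6!·0!·7!·0! = 7257600
prefactor² = (2J+1)·Δ·N² = 38400
  k=1: −1/(1!·0!·0!·5!·2!·0!) = -1/240
Σ = -1/240  ⇒  CG² = 38400·(-1/240)² = 2/3
CG = −√(2/3) = -0.816497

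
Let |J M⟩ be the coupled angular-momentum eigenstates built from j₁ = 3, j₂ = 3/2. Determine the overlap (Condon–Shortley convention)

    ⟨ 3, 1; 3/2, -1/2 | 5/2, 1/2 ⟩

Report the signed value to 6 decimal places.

√[6·2!4!1!/8! · 4!2!1!2!3!2!] = √(288/35)
  +(−1)^0/∏(0,2,2,1,2,0)! = 1/8  (running 1/8)
  +(−1)^1/∏(1,1,1,0,3,1)! = -1/6  (running -1/24)
⟨..|..⟩ = √(288/35)·(-1/24) = -0.119523

-0.119523  (= −√(1/70))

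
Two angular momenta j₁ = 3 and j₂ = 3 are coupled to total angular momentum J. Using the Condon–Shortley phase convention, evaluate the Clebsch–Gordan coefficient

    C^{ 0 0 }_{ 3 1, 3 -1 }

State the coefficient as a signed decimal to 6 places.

+√(1/7) = +0.377964

triangle: 6!·0!·0!/7! = 720/5040
(j±m)!: 4!·2!·2!·4!·0!·0! = 2304
prefactor² = (2J+1)·Δ·N² = 2304/7
  k=2: +1/(2!·4!·0!·0!·0!·0!) = 1/48
Σ = 1/48  ⇒  CG² = 2304/7·1/48² = 1/7
CG = +√(1/7) = +0.377964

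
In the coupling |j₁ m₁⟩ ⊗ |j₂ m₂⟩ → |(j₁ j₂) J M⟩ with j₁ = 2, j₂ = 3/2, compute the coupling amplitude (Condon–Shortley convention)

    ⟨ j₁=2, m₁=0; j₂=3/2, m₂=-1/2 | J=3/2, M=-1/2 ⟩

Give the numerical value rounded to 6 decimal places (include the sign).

√[4·2!2!1!/6! · 2!2!1!2!1!2!] = √(16/45)
  +(−1)^0/∏(0,2,2,1,0,0)! = 1/4  (running 1/4)
  +(−1)^1/∏(1,1,1,0,1,1)! = -1  (running -3/4)
⟨..|..⟩ = √(16/45)·(-3/4) = -0.447214

−√(1/5) = -0.447214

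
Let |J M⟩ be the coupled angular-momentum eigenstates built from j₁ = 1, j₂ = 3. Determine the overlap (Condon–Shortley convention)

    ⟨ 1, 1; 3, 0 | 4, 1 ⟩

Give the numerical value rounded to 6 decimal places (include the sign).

√[9·0!2!6!/9! · 2!0!3!3!5!3!] = √(12960/7)
  +(−1)^0/∏(0,0,0,3,2,3)! = 1/72  (running 1/72)
⟨..|..⟩ = √(12960/7)·(1/72) = +0.597614

+√(5/14) ≈ +0.597614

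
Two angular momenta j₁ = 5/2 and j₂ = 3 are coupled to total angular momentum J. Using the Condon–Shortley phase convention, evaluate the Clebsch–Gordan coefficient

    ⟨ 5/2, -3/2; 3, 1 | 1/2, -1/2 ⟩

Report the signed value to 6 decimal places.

+√(2/21) = +0.308607

triangle: 5!×0!×1!/7! = 120/5040
(j±m)!: 1!×4!×4!×2!×0!×1! = 1152
prefactor² = (2J+1)×Δ×N² = 384/7
  k=4: +1/(4!×1!×0!×0!×0!×1!) = 1/24
Σ = 1/24  ⇒  CG² = 384/7×1/24² = 2/21
CG = +√(2/21) = +0.308607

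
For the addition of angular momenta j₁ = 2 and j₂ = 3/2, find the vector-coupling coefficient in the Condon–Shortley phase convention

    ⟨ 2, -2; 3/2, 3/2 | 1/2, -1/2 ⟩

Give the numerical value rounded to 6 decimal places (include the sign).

triangle: 3!·1!·0!/5! = 6/120
(j±m)!: 0!·4!·3!·0!·0!·1! = 144
prefactor² = (2J+1)·Δ·N² = 72/5
  k=3: −1/(3!·0!·1!·0!·0!·0!) = -1/6
Σ = -1/6  ⇒  CG² = 72/5·(-1/6)² = 2/5
CG = −√(2/5) = -0.632456

−√(2/5) = -0.632456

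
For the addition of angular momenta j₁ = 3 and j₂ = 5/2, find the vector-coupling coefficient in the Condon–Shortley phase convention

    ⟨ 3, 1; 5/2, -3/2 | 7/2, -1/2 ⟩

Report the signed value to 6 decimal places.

√[8·2!4!3!/10! · 4!2!1!4!3!4!] = √(18432/175)
  +(−1)^0/∏(0,2,2,1,2,2)! = 1/16  (running 1/16)
  +(−1)^1/∏(1,1,1,0,3,3)! = -1/36  (running 5/144)
⟨..|..⟩ = √(18432/175)·(5/144) = +0.356348

+0.356348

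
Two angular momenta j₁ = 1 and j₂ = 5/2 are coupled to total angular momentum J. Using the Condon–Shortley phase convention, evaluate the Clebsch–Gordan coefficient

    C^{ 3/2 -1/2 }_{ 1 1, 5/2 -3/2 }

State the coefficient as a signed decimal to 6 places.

+0.632456

triangle: 2!*0!*3!/6! = 12/720
(j±m)!: 2!*0!*1!*4!*1!*2! = 96
prefactor² = (2J+1)*Δ*N² = 32/5
  k=0: +1/(0!*2!*0!*1!*0!*2!) = 1/4
Σ = 1/4  ⇒  CG² = 32/5*1/4² = 2/5
CG = +√(2/5) = +0.632456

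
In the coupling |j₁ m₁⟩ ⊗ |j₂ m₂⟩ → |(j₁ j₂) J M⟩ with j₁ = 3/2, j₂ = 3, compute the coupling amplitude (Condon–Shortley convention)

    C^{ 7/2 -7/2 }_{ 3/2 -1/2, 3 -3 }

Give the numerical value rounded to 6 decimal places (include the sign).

+0.816497  (= +√(2/3))

√[8·1!2!5!/9! · 1!2!0!6!0!7!] = √(38400)
  +(−1)^0/∏(0,1,2,0,0,5)! = 1/240  (running 1/240)
⟨..|..⟩ = √(38400)·(1/240) = +0.816497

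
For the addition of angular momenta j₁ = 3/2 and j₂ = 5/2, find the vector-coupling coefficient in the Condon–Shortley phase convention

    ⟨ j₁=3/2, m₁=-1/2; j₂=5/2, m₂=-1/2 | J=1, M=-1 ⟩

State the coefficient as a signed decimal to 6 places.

j₁+j₂−J=3  J+j₁−j₂=0  J−j₁+j₂=2  j₁+j₂+J+1=6
(j₁±m₁, j₂±m₂, J±M) = (1,2,2,3,0,2)
P² = 12/5
sum k=2..2:
  [2] +1/4 = 1/4
S = 1/4
C² = P²·S² = 3/20 ; C = +0.387298

+0.387298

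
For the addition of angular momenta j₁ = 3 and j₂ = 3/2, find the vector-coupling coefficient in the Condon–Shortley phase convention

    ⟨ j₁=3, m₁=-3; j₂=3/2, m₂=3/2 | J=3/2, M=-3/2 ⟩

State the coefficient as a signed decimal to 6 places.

−√(4/7) = -0.755929

triangle: 3!×3!×0!/7! = 36/5040
(j±m)!: 0!×6!×3!×0!×0!×3! = 25920
prefactor² = (2J+1)×Δ×N² = 5184/7
  k=3: −1/(3!×0!×3!×0!×0!×0!) = -1/36
Σ = -1/36  ⇒  CG² = 5184/7×(-1/36)² = 4/7
CG = −√(4/7) = -0.755929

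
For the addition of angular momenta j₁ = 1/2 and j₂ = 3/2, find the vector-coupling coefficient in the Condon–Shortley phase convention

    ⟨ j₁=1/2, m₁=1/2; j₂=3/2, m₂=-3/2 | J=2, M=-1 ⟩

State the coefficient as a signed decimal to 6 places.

+√(1/4) = +0.500000

√[5·0!1!3!/5! · 1!0!0!3!1!3!] = √(9)
  +(−1)^0/∏(0,0,0,0,1,3)! = 1/6  (running 1/6)
⟨..|..⟩ = √(9)·(1/6) = +0.500000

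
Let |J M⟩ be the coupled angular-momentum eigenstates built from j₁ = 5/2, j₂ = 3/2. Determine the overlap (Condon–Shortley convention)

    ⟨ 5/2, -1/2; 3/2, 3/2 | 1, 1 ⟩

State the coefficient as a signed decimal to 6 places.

√[3·3!2!0!/6! · 2!3!3!0!2!0!] = √(36/5)
  +(−1)^3/∏(3,0,0,0,2,0)! = -1/12  (running -1/12)
⟨..|..⟩ = √(36/5)·(-1/12) = -0.223607

-0.223607  (= −√(1/20))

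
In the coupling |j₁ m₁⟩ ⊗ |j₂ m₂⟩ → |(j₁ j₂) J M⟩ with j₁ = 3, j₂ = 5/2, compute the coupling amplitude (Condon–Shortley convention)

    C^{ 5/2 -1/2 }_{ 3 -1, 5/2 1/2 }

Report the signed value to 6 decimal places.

+0.478091

√[6·3!3!2!/9! · 2!4!3!2!2!3!] = √(288/35)
  +(−1)^1/∏(1,2,3,2,0,0)! = -1/24  (running -1/24)
  +(−1)^2/∏(2,1,2,1,1,1)! = 1/4  (running 5/24)
  +(−1)^3/∏(3,0,1,0,2,2)! = -1/24  (running 1/6)
⟨..|..⟩ = √(288/35)·(1/6) = +0.478091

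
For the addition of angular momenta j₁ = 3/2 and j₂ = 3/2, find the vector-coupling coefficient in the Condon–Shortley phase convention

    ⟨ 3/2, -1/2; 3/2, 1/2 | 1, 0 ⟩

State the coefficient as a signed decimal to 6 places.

−√(1/20) ≈ -0.223607

√[3·2!1!1!/5! · 1!2!2!1!1!1!] = √(1/5)
  +(−1)^1/∏(1,1,1,1,0,0)! = -1  (running -1)
  +(−1)^2/∏(2,0,0,0,1,1)! = 1/2  (running -1/2)
⟨..|..⟩ = √(1/5)·(-1/2) = -0.223607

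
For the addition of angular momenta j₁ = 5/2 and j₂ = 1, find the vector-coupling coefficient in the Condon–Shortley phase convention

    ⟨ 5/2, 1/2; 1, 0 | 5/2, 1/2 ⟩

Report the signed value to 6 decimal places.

j₁+j₂−J=1  J+j₁−j₂=4  J−j₁+j₂=1  j₁+j₂+J+1=7
(j₁±m₁, j₂±m₂, J±M) = (3,2,1,1,3,2)
P² = 144/35
sum k=0..1:
  [0] +1/4 = 1/4
  [1] −1/6 = -1/6
S = 1/12
C² = P²·S² = 1/35 ; C = +0.169031

+√(1/35) = +0.169031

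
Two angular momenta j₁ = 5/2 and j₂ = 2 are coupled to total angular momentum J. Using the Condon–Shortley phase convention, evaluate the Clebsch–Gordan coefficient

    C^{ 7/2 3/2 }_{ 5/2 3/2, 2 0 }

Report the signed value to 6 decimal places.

triangle: 1!×4!×3!/9! = 144/362880
(j±m)!: 4!×1!×2!×2!×5!×2! = 23040
prefactor² = (2J+1)×Δ×N² = 512/7
  k=0: +1/(0!×1!×1!×2!×3!×1!) = 1/12
  k=1: −1/(1!×0!×0!×1!×4!×2!) = -1/48
Σ = 1/16  ⇒  CG² = 512/7×1/16² = 2/7
CG = +√(2/7) = +0.534522

+0.534522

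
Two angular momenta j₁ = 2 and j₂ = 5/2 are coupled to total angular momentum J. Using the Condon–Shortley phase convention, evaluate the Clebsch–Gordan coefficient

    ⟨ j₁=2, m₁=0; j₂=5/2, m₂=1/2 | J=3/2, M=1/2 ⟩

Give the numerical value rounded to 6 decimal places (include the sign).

+0.239046  (= +√(2/35))

triangle: 3!×1!×2!/7! = 12/5040
(j±m)!: 2!×2!×3!×2!×2!×1! = 96
prefactor² = (2J+1)×Δ×N² = 32/35
  k=1: −1/(1!×2!×1!×2!×0!×0!) = -1/4
  k=2: +1/(2!×1!×0!×1!×1!×1!) = 1/2
Σ = 1/4  ⇒  CG² = 32/35×1/4² = 2/35
CG = +√(2/35) = +0.239046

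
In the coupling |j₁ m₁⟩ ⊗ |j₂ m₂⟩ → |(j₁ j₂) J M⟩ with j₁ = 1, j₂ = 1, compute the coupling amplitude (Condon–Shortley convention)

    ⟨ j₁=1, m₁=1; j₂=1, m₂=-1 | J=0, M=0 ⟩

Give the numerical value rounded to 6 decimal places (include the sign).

j₁+j₂−J=2  J+j₁−j₂=0  J−j₁+j₂=0  j₁+j₂+J+1=3
(j₁±m₁, j₂±m₂, J±M) = (2,0,0,2,0,0)
P² = 4/3
sum k=0..0:
  [0] +1/2 = 1/2
S = 1/2
C² = P²·S² = 1/3 ; C = +0.577350

+0.577350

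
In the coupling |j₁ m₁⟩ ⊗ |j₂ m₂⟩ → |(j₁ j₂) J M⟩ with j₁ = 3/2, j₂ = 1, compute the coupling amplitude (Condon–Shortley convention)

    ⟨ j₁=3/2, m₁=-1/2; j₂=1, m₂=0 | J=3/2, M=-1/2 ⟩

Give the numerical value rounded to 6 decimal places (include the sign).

√[4·1!2!1!/5! · 1!2!1!1!1!2!] = √(4/15)
  +(−1)^0/∏(0,1,2,1,0,0)! = 1/2  (running 1/2)
  +(−1)^1/∏(1,0,1,0,1,1)! = -1  (running -1/2)
⟨..|..⟩ = √(4/15)·(-1/2) = -0.258199

-0.258199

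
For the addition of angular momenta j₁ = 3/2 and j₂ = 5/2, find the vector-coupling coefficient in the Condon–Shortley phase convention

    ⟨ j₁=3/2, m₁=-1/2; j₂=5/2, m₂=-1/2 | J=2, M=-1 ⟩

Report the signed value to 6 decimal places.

-0.545545

j₁+j₂−J=2  J+j₁−j₂=1  J−j₁+j₂=3  j₁+j₂+J+1=7
(j₁±m₁, j₂±m₂, J±M) = (1,2,2,3,1,3)
P² = 12/7
sum k=1..2:
  [1] −1/2 = -1/2
  [2] +1/12 = 1/12
S = -5/12
C² = P²·S² = 25/84 ; C = -0.545545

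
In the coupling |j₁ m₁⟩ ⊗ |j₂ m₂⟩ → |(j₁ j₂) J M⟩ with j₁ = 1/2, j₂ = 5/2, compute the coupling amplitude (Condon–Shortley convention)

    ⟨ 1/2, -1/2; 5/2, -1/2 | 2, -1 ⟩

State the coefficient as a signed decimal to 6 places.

j₁+j₂−J=1  J+j₁−j₂=0  J−j₁+j₂=4  j₁+j₂+J+1=6
(j₁±m₁, j₂±m₂, J±M) = (0,1,2,3,1,3)
P² = 12
sum k=1..1:
  [1] −1/6 = -1/6
S = -1/6
C² = P²·S² = 1/3 ; C = -0.577350

-0.577350  (= −√(1/3))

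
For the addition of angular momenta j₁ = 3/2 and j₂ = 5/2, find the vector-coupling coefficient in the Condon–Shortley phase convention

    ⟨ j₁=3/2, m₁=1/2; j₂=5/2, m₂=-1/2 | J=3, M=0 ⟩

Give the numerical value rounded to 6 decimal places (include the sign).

+0.447214  (= +√(1/5))

triangle: 1!×2!×4!/8! = 48/40320
(j±m)!: 2!×1!×2!×3!×3!×3! = 864
prefactor² = (2J+1)×Δ×N² = 36/5
  k=0: +1/(0!×1!×1!×2!×1!×2!) = 1/4
  k=1: −1/(1!×0!×0!×1!×2!×3!) = -1/12
Σ = 1/6  ⇒  CG² = 36/5×1/6² = 1/5
CG = +√(1/5) = +0.447214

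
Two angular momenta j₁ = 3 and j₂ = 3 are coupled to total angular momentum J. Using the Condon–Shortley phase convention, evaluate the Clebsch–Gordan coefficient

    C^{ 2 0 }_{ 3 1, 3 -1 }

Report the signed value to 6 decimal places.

j₁+j₂−J=4  J+j₁−j₂=2  J−j₁+j₂=2  j₁+j₂+J+1=9
(j₁±m₁, j₂±m₂, J±M) = (4,2,2,4,2,2)
P² = 256/21
sum k=0..2:
  [0] +1/96 = 1/96
  [1] −1/6 = -1/6
  [2] +1/16 = 1/16
S = -3/32
C² = P²·S² = 3/28 ; C = -0.327327

-0.327327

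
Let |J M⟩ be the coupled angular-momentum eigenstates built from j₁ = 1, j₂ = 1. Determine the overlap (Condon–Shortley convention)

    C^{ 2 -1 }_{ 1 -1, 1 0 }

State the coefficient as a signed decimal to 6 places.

+√(1/2) ≈ +0.707107

√[5·0!2!2!/5! · 0!2!1!1!1!3!] = √(2)
  +(−1)^0/∏(0,0,2,1,0,1)! = 1/2  (running 1/2)
⟨..|..⟩ = √(2)·(1/2) = +0.707107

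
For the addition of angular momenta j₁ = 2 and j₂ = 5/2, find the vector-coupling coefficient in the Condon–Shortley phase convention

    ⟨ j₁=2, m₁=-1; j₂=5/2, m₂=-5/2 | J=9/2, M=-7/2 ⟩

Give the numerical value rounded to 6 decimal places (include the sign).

√[10·0!4!5!/10! · 1!3!0!5!1!8!] = √(230400)
  +(−1)^0/∏(0,0,3,0,1,5)! = 1/720  (running 1/720)
⟨..|..⟩ = √(230400)·(1/720) = +0.666667

+√(4/9) = +0.666667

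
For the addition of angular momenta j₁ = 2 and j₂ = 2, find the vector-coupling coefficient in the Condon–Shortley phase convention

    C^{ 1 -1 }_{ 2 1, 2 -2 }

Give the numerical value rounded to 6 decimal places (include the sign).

+0.447214

j₁+j₂−J=3  J+j₁−j₂=1  J−j₁+j₂=1  j₁+j₂+J+1=6
(j₁±m₁, j₂±m₂, J±M) = (3,1,0,4,0,2)
P² = 36/5
sum k=0..0:
  [0] +1/6 = 1/6
S = 1/6
C² = P²·S² = 1/5 ; C = +0.447214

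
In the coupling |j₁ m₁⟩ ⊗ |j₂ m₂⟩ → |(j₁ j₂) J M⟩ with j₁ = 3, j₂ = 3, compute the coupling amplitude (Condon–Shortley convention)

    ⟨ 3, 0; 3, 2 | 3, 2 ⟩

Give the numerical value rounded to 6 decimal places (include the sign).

+0.408248  (= +√(1/6))

j₁+j₂−J=3  J+j₁−j₂=3  J−j₁+j₂=3  j₁+j₂+J+1=10
(j₁±m₁, j₂±m₂, J±M) = (3,3,5,1,5,1)
P² = 216
sum k=2..3:
  [2] +1/24 = 1/24
  [3] −1/72 = -1/72
S = 1/36
C² = P²·S² = 1/6 ; C = +0.408248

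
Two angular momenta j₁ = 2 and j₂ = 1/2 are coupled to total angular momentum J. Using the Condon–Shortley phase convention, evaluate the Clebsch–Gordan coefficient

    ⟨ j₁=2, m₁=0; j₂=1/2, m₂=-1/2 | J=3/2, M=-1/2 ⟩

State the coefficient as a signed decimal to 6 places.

triangle: 1!*3!*0!/5! = 6/120
(j±m)!: 2!*2!*0!*1!*1!*2! = 8
prefactor² = (2J+1)*Δ*N² = 8/5
  k=0: +1/(0!*1!*2!*0!*1!*0!) = 1/2
Σ = 1/2  ⇒  CG² = 8/5*1/2² = 2/5
CG = +√(2/5) = +0.632456

+√(2/5) ≈ +0.632456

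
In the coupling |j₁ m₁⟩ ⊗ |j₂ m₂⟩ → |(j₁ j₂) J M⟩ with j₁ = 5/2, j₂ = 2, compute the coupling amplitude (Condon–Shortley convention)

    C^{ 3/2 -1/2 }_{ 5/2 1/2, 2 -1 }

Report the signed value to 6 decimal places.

triangle: 3!·2!·1!/7! = 12/5040
(j±m)!: 3!·2!·1!·3!·1!·2! = 144
prefactor² = (2J+1)·Δ·N² = 48/35
  k=0: +1/(0!·3!·2!·1!·0!·0!) = 1/12
  k=1: −1/(1!·2!·1!·0!·1!·1!) = -1/2
Σ = -5/12  ⇒  CG² = 48/35·(-5/12)² = 5/21
CG = −√(5/21) = -0.487950

−√(5/21) ≈ -0.487950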